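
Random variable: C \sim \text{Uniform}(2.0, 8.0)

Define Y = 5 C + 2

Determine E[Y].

For Y = 5C + 2:
E[Y] = 5 * E[C] + 2
E[C] = (2 + 8)/2 = 5
E[Y] = 5 * 5 + 2 = 27

27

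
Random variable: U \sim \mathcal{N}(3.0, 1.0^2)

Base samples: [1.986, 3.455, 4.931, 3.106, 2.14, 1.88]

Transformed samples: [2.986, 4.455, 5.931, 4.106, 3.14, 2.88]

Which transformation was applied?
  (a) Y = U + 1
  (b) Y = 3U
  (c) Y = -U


Checking option (a) Y = U + 1:
  U = 1.986 -> Y = 2.986 ✓
  U = 3.455 -> Y = 4.455 ✓
  U = 4.931 -> Y = 5.931 ✓
All samples match this transformation.

(a) U + 1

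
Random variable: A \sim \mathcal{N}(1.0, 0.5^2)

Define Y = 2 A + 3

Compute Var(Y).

For Y = aA + b: Var(Y) = a² * Var(A)
Var(A) = 0.5^2 = 0.25
Var(Y) = 2² * 0.25 = 4 * 0.25 = 1

1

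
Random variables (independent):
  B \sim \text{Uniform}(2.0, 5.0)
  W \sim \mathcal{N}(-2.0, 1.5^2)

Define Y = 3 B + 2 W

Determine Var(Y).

For independent RVs: Var(aX + bY) = a²Var(X) + b²Var(Y)
Var(B) = 0.75
Var(W) = 2.25
Var(Y) = 3²*0.75 + 2²*2.25
= 9*0.75 + 4*2.25 = 15.75

15.75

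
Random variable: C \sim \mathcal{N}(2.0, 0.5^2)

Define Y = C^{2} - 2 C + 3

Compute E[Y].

E[Y] = 1*E[C²] - 2*E[C] + 3
E[C] = 2
E[C²] = Var(C) + (E[C])² = 0.25 + 4 = 4.25
E[Y] = 1*4.25 - 2*2 + 3 = 3.25

3.25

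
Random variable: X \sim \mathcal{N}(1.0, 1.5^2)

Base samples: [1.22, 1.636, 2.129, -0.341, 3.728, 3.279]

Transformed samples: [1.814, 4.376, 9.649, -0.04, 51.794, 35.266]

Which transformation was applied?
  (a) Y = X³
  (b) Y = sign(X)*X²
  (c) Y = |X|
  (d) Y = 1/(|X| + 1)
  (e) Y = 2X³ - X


Checking option (a) Y = X³:
  X = 1.22 -> Y = 1.814 ✓
  X = 1.636 -> Y = 4.376 ✓
  X = 2.129 -> Y = 9.649 ✓
All samples match this transformation.

(a) X³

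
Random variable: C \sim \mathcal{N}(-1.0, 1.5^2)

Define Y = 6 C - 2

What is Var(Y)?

For Y = aC + b: Var(Y) = a² * Var(C)
Var(C) = 1.5^2 = 2.25
Var(Y) = 6² * 2.25 = 36 * 2.25 = 81

81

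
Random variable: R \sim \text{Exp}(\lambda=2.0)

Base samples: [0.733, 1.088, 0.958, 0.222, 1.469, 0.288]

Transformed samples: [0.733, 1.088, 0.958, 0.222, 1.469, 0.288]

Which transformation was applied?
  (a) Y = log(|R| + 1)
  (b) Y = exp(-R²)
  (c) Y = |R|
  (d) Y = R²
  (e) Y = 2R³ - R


Checking option (c) Y = |R|:
  R = 0.733 -> Y = 0.733 ✓
  R = 1.088 -> Y = 1.088 ✓
  R = 0.958 -> Y = 0.958 ✓
All samples match this transformation.

(c) |R|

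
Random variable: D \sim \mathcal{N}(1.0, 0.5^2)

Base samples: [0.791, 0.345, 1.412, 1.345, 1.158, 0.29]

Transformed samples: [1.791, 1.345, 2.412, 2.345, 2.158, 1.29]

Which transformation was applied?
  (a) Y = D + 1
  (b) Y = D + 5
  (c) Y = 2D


Checking option (a) Y = D + 1:
  D = 0.791 -> Y = 1.791 ✓
  D = 0.345 -> Y = 1.345 ✓
  D = 1.412 -> Y = 2.412 ✓
All samples match this transformation.

(a) D + 1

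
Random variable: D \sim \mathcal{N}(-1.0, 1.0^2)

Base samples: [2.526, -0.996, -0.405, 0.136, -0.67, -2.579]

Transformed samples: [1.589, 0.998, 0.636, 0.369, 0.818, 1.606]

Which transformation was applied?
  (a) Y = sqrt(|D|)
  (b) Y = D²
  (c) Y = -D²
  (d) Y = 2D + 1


Checking option (a) Y = sqrt(|D|):
  D = 2.526 -> Y = 1.589 ✓
  D = -0.996 -> Y = 0.998 ✓
  D = -0.405 -> Y = 0.636 ✓
All samples match this transformation.

(a) sqrt(|D|)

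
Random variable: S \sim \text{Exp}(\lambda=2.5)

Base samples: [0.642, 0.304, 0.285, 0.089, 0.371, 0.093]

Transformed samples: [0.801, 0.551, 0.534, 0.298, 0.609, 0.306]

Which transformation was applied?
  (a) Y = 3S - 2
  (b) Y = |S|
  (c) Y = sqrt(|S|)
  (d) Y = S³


Checking option (c) Y = sqrt(|S|):
  S = 0.642 -> Y = 0.801 ✓
  S = 0.304 -> Y = 0.551 ✓
  S = 0.285 -> Y = 0.534 ✓
All samples match this transformation.

(c) sqrt(|S|)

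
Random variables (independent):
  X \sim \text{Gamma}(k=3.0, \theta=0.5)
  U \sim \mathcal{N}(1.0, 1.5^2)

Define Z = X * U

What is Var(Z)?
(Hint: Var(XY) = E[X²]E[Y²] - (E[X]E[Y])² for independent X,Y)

Var(XY) = E[X²]E[Y²] - (E[X]E[Y])²
E[X] = 1.5, Var(X) = 0.75
E[U] = 1, Var(U) = 2.25
E[X²] = 0.75 + 1.5² = 3
E[U²] = 2.25 + 1² = 3.25
Var(Z) = 3*3.25 - (1.5*1)²
= 9.75 - 2.25 = 7.5

7.5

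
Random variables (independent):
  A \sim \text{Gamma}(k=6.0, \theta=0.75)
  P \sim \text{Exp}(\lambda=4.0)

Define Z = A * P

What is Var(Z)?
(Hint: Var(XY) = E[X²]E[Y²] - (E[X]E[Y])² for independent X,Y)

Var(XY) = E[X²]E[Y²] - (E[X]E[Y])²
E[A] = 4.5, Var(A) = 3.375
E[P] = 0.25, Var(P) = 0.0625
E[A²] = 3.375 + 4.5² = 23.625
E[P²] = 0.0625 + 0.25² = 0.125
Var(Z) = 23.625*0.125 - (4.5*0.25)²
= 2.953125 - 1.265625 = 1.6875

1.6875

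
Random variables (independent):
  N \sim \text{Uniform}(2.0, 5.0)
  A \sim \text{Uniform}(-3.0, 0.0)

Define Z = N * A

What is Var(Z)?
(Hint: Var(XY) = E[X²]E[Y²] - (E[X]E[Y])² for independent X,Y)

Var(XY) = E[X²]E[Y²] - (E[X]E[Y])²
E[N] = 3.5, Var(N) = 0.75
E[A] = -1.5, Var(A) = 0.75
E[N²] = 0.75 + 3.5² = 13
E[A²] = 0.75 + (-1.5)² = 3
Var(Z) = 13*3 - (3.5*(-1.5))²
= 39 - 27.5625 = 11.4375

11.4375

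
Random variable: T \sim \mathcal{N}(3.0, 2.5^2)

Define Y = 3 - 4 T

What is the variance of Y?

For Y = aT + b: Var(Y) = a² * Var(T)
Var(T) = 2.5^2 = 6.25
Var(Y) = (-4)² * 6.25 = 16 * 6.25 = 100

100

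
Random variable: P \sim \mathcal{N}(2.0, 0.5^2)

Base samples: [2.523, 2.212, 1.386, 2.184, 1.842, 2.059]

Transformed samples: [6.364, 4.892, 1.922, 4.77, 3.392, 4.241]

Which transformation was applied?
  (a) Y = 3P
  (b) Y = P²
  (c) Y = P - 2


Checking option (b) Y = P²:
  P = 2.523 -> Y = 6.364 ✓
  P = 2.212 -> Y = 4.892 ✓
  P = 1.386 -> Y = 1.922 ✓
All samples match this transformation.

(b) P²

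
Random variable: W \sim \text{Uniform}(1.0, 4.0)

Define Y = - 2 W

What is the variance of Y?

For Y = aW + b: Var(Y) = a² * Var(W)
Var(W) = (4 - 1)^2/12 = 0.75
Var(Y) = (-2)² * 0.75 = 4 * 0.75 = 3

3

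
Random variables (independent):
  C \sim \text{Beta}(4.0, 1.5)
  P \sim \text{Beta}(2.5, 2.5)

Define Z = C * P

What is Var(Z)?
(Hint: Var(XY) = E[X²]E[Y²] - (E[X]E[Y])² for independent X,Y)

Var(XY) = E[X²]E[Y²] - (E[X]E[Y])²
E[C] = 0.72727273, Var(C) = 0.03051494
E[P] = 0.5, Var(P) = 0.041666667
E[C²] = 0.03051494 + 0.72727273² = 0.55944056
E[P²] = 0.041666667 + 0.5² = 0.29166667
Var(Z) = 0.55944056*0.29166667 - (0.72727273*0.5)²
= 0.16317016 - 0.1322314 = 0.030938758

0.030938758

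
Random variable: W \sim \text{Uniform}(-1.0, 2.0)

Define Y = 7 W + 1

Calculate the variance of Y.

For Y = aW + b: Var(Y) = a² * Var(W)
Var(W) = (2 + 1)^2/12 = 0.75
Var(Y) = 7² * 0.75 = 49 * 0.75 = 36.75

36.75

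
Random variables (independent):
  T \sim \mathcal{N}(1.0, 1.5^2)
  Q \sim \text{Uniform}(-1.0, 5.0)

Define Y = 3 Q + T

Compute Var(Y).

For independent RVs: Var(aX + bY) = a²Var(X) + b²Var(Y)
Var(T) = 2.25
Var(Q) = 3
Var(Y) = 1²*2.25 + 3²*3
= 1*2.25 + 9*3 = 29.25

29.25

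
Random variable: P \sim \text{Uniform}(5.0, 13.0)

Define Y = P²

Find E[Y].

E[P²] = Var(P) + (E[P])² = 5.3333333 + 81 = 86.333333

86.333333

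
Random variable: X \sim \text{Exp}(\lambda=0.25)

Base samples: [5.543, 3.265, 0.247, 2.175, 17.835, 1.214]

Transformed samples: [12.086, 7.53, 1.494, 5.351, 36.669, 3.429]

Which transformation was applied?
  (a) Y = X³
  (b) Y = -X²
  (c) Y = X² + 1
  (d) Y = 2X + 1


Checking option (d) Y = 2X + 1:
  X = 5.543 -> Y = 12.086 ✓
  X = 3.265 -> Y = 7.53 ✓
  X = 0.247 -> Y = 1.494 ✓
All samples match this transformation.

(d) 2X + 1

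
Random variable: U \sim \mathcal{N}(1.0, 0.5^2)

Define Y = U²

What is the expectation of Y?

E[U²] = Var(U) + (E[U])² = 0.25 + 1 = 1.25

1.25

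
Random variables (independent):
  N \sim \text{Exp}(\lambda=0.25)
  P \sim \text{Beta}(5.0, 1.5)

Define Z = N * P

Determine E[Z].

For independent RVs: E[XY] = E[X]*E[Y]
E[N] = 4
E[P] = 0.76923077
E[Z] = 4 * 0.76923077 = 3.0769231

3.0769231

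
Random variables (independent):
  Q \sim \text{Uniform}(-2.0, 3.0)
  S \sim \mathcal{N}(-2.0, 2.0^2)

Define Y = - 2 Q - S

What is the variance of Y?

For independent RVs: Var(aX + bY) = a²Var(X) + b²Var(Y)
Var(Q) = 2.0833333
Var(S) = 4
Var(Y) = (-2)²*2.0833333 + (-1)²*4
= 4*2.0833333 + 1*4 = 12.333333

12.333333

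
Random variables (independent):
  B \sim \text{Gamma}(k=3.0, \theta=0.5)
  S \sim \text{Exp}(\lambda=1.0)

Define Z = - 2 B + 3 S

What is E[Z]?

E[Z] = -2*E[B] + 3*E[S]
E[B] = 1.5
E[S] = 1
E[Z] = -2*1.5 + 3*1 = 0

0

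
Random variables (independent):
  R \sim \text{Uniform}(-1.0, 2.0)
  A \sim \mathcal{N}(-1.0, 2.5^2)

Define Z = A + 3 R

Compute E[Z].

E[Z] = 3*E[R] + 1*E[A]
E[R] = 0.5
E[A] = -1
E[Z] = 3*0.5 + 1*(-1) = 0.5

0.5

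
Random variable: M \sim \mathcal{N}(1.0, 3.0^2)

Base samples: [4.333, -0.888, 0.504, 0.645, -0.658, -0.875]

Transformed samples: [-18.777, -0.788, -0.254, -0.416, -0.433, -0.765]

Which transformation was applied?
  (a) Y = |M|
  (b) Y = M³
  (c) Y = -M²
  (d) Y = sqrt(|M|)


Checking option (c) Y = -M²:
  M = 4.333 -> Y = -18.777 ✓
  M = -0.888 -> Y = -0.788 ✓
  M = 0.504 -> Y = -0.254 ✓
All samples match this transformation.

(c) -M²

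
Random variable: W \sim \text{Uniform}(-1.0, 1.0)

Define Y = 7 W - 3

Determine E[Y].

For Y = 7W - 3:
E[Y] = 7 * E[W] - 3
E[W] = (-1 + 1)/2 = 0
E[Y] = 7 * 0 - 3 = -3

-3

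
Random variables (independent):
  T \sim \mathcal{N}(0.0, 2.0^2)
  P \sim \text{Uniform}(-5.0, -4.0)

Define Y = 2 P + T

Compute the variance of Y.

For independent RVs: Var(aX + bY) = a²Var(X) + b²Var(Y)
Var(T) = 4
Var(P) = 0.083333333
Var(Y) = 1²*4 + 2²*0.083333333
= 1*4 + 4*0.083333333 = 4.3333333

4.3333333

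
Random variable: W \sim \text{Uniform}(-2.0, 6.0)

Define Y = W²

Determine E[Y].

E[W²] = Var(W) + (E[W])² = 5.3333333 + 4 = 9.3333333

9.3333333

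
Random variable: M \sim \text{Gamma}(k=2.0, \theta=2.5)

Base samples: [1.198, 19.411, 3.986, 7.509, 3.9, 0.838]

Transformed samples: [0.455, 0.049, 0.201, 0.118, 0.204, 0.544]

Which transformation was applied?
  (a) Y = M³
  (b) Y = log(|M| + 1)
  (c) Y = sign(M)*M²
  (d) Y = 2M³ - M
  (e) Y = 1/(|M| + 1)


Checking option (e) Y = 1/(|M| + 1):
  M = 1.198 -> Y = 0.455 ✓
  M = 19.411 -> Y = 0.049 ✓
  M = 3.986 -> Y = 0.201 ✓
All samples match this transformation.

(e) 1/(|M| + 1)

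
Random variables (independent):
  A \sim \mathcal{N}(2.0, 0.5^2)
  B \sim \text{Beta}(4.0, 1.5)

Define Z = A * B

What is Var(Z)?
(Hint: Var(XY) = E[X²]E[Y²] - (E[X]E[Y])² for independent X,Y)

Var(XY) = E[X²]E[Y²] - (E[X]E[Y])²
E[A] = 2, Var(A) = 0.25
E[B] = 0.72727273, Var(B) = 0.03051494
E[A²] = 0.25 + 2² = 4.25
E[B²] = 0.03051494 + 0.72727273² = 0.55944056
Var(Z) = 4.25*0.55944056 - (2*0.72727273)²
= 2.3776224 - 2.1157025 = 0.2619199

0.2619199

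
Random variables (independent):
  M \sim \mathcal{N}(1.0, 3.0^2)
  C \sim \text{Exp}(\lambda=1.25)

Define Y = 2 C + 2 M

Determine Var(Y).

For independent RVs: Var(aX + bY) = a²Var(X) + b²Var(Y)
Var(M) = 9
Var(C) = 0.64
Var(Y) = 2²*9 + 2²*0.64
= 4*9 + 4*0.64 = 38.56

38.56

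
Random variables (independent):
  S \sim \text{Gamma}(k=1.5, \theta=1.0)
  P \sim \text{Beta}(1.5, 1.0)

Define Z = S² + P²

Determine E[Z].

E[Z] = E[S²] + E[P²]
E[S²] = Var(S) + E[S]² = 1.5 + 2.25 = 3.75
E[P²] = Var(P) + E[P]² = 0.068571429 + 0.36 = 0.42857143
E[Z] = 3.75 + 0.42857143 = 4.1785714

4.1785714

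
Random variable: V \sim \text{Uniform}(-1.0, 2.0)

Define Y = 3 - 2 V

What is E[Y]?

For Y = -2V + 3:
E[Y] = -2 * E[V] + 3
E[V] = (-1 + 2)/2 = 0.5
E[Y] = -2 * 0.5 + 3 = 2

2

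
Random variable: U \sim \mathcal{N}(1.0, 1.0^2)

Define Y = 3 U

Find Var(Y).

For Y = aU + b: Var(Y) = a² * Var(U)
Var(U) = 1.0^2 = 1
Var(Y) = 3² * 1 = 9 * 1 = 9

9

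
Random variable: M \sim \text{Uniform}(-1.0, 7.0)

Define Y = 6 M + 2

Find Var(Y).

For Y = aM + b: Var(Y) = a² * Var(M)
Var(M) = (7 + 1)^2/12 = 5.3333333
Var(Y) = 6² * 5.3333333 = 36 * 5.3333333 = 192

192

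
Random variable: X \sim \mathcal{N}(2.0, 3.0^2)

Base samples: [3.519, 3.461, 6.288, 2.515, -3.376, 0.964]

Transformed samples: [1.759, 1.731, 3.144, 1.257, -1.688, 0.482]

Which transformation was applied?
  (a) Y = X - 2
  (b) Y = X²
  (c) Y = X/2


Checking option (c) Y = X/2:
  X = 3.519 -> Y = 1.759 ✓
  X = 3.461 -> Y = 1.731 ✓
  X = 6.288 -> Y = 3.144 ✓
All samples match this transformation.

(c) X/2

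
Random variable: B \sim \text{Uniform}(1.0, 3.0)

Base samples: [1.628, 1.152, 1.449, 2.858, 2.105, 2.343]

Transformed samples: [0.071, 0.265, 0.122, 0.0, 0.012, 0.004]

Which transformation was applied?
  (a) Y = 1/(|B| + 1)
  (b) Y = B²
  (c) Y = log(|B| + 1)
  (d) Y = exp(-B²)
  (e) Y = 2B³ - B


Checking option (d) Y = exp(-B²):
  B = 1.628 -> Y = 0.071 ✓
  B = 1.152 -> Y = 0.265 ✓
  B = 1.449 -> Y = 0.122 ✓
All samples match this transformation.

(d) exp(-B²)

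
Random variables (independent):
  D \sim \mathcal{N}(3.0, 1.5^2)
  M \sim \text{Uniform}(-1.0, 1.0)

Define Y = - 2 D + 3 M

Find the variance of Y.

For independent RVs: Var(aX + bY) = a²Var(X) + b²Var(Y)
Var(D) = 2.25
Var(M) = 0.33333333
Var(Y) = (-2)²*2.25 + 3²*0.33333333
= 4*2.25 + 9*0.33333333 = 12

12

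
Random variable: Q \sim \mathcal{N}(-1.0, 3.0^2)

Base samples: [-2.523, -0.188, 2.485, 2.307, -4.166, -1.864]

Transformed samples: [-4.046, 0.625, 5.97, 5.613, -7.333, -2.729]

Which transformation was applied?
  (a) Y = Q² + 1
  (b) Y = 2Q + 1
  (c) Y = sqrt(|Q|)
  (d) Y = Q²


Checking option (b) Y = 2Q + 1:
  Q = -2.523 -> Y = -4.046 ✓
  Q = -0.188 -> Y = 0.625 ✓
  Q = 2.485 -> Y = 5.97 ✓
All samples match this transformation.

(b) 2Q + 1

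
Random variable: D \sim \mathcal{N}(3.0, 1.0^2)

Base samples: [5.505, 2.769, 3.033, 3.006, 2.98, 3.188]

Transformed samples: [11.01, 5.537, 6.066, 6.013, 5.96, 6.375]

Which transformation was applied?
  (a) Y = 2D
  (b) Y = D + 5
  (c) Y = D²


Checking option (a) Y = 2D:
  D = 5.505 -> Y = 11.01 ✓
  D = 2.769 -> Y = 5.537 ✓
  D = 3.033 -> Y = 6.066 ✓
All samples match this transformation.

(a) 2D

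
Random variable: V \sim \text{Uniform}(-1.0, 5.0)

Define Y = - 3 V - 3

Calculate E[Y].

For Y = -3V - 3:
E[Y] = -3 * E[V] - 3
E[V] = (-1 + 5)/2 = 2
E[Y] = -3 * 2 - 3 = -9

-9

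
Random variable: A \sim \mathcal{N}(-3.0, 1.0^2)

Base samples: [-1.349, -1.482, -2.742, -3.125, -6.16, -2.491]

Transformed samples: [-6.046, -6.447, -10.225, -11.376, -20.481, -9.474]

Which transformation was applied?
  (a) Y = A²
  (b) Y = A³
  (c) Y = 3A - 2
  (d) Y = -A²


Checking option (c) Y = 3A - 2:
  A = -1.349 -> Y = -6.046 ✓
  A = -1.482 -> Y = -6.447 ✓
  A = -2.742 -> Y = -10.225 ✓
All samples match this transformation.

(c) 3A - 2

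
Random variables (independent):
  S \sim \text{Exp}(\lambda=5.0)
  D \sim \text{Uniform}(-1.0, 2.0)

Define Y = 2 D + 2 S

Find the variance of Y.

For independent RVs: Var(aX + bY) = a²Var(X) + b²Var(Y)
Var(S) = 0.04
Var(D) = 0.75
Var(Y) = 2²*0.04 + 2²*0.75
= 4*0.04 + 4*0.75 = 3.16

3.16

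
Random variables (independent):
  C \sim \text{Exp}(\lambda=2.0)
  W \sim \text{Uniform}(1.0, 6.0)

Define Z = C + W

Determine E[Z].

E[Z] = 1*E[C] + 1*E[W]
E[C] = 0.5
E[W] = 3.5
E[Z] = 1*0.5 + 1*3.5 = 4

4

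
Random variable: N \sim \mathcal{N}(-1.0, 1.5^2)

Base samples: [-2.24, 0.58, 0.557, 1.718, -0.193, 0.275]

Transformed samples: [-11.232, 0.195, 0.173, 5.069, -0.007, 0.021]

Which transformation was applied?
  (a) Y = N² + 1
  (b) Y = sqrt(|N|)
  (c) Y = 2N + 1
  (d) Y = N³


Checking option (d) Y = N³:
  N = -2.24 -> Y = -11.232 ✓
  N = 0.58 -> Y = 0.195 ✓
  N = 0.557 -> Y = 0.173 ✓
All samples match this transformation.

(d) N³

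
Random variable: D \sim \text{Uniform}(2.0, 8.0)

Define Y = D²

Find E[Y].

Using E[X²] = Var(X) + (E[X])²:
E[D] = 5
Var(D) = (8 - 2)^2/12 = 3
E[D²] = 3 + 5² = 3 + 25 = 28

28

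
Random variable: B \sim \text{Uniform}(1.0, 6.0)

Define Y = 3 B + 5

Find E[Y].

For Y = 3B + 5:
E[Y] = 3 * E[B] + 5
E[B] = (1 + 6)/2 = 3.5
E[Y] = 3 * 3.5 + 5 = 15.5

15.5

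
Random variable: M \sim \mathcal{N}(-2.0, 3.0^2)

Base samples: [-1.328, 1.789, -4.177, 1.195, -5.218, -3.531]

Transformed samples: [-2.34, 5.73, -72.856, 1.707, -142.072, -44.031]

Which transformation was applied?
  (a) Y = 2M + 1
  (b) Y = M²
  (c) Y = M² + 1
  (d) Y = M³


Checking option (d) Y = M³:
  M = -1.328 -> Y = -2.34 ✓
  M = 1.789 -> Y = 5.73 ✓
  M = -4.177 -> Y = -72.856 ✓
All samples match this transformation.

(d) M³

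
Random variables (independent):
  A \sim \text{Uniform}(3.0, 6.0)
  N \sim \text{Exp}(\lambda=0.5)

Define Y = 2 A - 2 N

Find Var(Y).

For independent RVs: Var(aX + bY) = a²Var(X) + b²Var(Y)
Var(A) = 0.75
Var(N) = 4
Var(Y) = 2²*0.75 + (-2)²*4
= 4*0.75 + 4*4 = 19

19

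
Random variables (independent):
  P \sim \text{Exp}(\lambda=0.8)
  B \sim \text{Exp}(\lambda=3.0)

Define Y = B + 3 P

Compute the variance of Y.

For independent RVs: Var(aX + bY) = a²Var(X) + b²Var(Y)
Var(P) = 1.5625
Var(B) = 0.11111111
Var(Y) = 3²*1.5625 + 1²*0.11111111
= 9*1.5625 + 1*0.11111111 = 14.173611

14.173611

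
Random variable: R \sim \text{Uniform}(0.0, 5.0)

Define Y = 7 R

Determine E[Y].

For Y = 7R:
E[Y] = 7 * E[R]
E[R] = (0 + 5)/2 = 2.5
E[Y] = 7 * 2.5 = 17.5

17.5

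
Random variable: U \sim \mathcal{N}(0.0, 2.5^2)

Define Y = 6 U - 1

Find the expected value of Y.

For Y = 6U - 1:
E[Y] = 6 * E[U] - 1
E[U] = 0.0 = 0
E[Y] = 6 * 0 - 1 = -1

-1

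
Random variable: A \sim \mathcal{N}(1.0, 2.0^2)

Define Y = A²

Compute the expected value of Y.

E[A²] = Var(A) + (E[A])² = 4 + 1 = 5

5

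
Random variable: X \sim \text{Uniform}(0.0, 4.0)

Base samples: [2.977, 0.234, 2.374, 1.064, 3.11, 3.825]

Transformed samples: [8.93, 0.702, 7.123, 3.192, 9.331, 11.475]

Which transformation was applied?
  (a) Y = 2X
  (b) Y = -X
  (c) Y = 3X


Checking option (c) Y = 3X:
  X = 2.977 -> Y = 8.93 ✓
  X = 0.234 -> Y = 0.702 ✓
  X = 2.374 -> Y = 7.123 ✓
All samples match this transformation.

(c) 3X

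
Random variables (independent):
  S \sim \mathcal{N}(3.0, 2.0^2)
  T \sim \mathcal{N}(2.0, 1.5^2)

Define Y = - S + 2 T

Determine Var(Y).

For independent RVs: Var(aX + bY) = a²Var(X) + b²Var(Y)
Var(S) = 4
Var(T) = 2.25
Var(Y) = (-1)²*4 + 2²*2.25
= 1*4 + 4*2.25 = 13

13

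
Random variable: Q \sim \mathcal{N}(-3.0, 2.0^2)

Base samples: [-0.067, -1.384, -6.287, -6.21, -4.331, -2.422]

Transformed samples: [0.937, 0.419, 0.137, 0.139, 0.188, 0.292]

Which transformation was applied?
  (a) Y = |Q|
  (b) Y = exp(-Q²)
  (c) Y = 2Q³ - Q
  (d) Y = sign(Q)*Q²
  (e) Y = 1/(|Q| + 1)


Checking option (e) Y = 1/(|Q| + 1):
  Q = -0.067 -> Y = 0.937 ✓
  Q = -1.384 -> Y = 0.419 ✓
  Q = -6.287 -> Y = 0.137 ✓
All samples match this transformation.

(e) 1/(|Q| + 1)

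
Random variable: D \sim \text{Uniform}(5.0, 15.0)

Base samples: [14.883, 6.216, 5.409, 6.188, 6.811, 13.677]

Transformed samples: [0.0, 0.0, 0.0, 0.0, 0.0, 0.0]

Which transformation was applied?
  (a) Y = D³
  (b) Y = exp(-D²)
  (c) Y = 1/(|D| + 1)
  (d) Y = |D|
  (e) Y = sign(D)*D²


Checking option (b) Y = exp(-D²):
  D = 14.883 -> Y = 0.0 ✓
  D = 6.216 -> Y = 0.0 ✓
  D = 5.409 -> Y = 0.0 ✓
All samples match this transformation.

(b) exp(-D²)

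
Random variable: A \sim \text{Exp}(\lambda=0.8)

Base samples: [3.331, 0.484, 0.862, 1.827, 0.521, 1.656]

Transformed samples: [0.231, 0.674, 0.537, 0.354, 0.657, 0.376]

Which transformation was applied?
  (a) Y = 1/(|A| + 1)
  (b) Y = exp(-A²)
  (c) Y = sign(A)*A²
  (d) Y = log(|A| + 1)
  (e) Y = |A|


Checking option (a) Y = 1/(|A| + 1):
  A = 3.331 -> Y = 0.231 ✓
  A = 0.484 -> Y = 0.674 ✓
  A = 0.862 -> Y = 0.537 ✓
All samples match this transformation.

(a) 1/(|A| + 1)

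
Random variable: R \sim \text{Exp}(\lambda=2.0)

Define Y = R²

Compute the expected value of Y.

E[R²] = Var(R) + (E[R])² = 0.25 + 0.25 = 0.5

0.5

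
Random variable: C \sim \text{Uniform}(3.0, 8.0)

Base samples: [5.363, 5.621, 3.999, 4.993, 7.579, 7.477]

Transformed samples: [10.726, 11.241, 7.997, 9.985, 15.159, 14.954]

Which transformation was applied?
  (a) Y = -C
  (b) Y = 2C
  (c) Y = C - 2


Checking option (b) Y = 2C:
  C = 5.363 -> Y = 10.726 ✓
  C = 5.621 -> Y = 11.241 ✓
  C = 3.999 -> Y = 7.997 ✓
All samples match this transformation.

(b) 2C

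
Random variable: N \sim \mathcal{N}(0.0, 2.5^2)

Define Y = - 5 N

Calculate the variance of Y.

For Y = aN + b: Var(Y) = a² * Var(N)
Var(N) = 2.5^2 = 6.25
Var(Y) = (-5)² * 6.25 = 25 * 6.25 = 156.25

156.25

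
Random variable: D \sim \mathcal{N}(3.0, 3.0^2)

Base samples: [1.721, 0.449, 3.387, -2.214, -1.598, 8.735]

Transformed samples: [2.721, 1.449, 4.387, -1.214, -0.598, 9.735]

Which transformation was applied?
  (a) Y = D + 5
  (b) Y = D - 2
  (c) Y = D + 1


Checking option (c) Y = D + 1:
  D = 1.721 -> Y = 2.721 ✓
  D = 0.449 -> Y = 1.449 ✓
  D = 3.387 -> Y = 4.387 ✓
All samples match this transformation.

(c) D + 1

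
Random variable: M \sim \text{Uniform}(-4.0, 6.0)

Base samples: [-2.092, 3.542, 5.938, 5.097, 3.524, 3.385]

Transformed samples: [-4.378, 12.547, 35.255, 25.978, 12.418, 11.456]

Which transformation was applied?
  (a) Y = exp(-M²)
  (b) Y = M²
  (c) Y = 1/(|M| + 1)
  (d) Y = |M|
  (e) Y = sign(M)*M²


Checking option (e) Y = sign(M)*M²:
  M = -2.092 -> Y = -4.378 ✓
  M = 3.542 -> Y = 12.547 ✓
  M = 5.938 -> Y = 35.255 ✓
All samples match this transformation.

(e) sign(M)*M²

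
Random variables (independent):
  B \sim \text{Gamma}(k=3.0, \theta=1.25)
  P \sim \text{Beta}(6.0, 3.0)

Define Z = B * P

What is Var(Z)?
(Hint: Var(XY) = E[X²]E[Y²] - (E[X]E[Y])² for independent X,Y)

Var(XY) = E[X²]E[Y²] - (E[X]E[Y])²
E[B] = 3.75, Var(B) = 4.6875
E[P] = 0.66666667, Var(P) = 0.022222222
E[B²] = 4.6875 + 3.75² = 18.75
E[P²] = 0.022222222 + 0.66666667² = 0.46666667
Var(Z) = 18.75*0.46666667 - (3.75*0.66666667)²
= 8.75 - 6.25 = 2.5

2.5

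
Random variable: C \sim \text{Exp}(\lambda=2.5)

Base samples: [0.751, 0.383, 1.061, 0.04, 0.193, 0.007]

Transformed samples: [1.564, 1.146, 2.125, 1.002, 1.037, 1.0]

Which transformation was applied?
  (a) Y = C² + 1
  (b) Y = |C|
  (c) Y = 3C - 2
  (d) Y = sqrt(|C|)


Checking option (a) Y = C² + 1:
  C = 0.751 -> Y = 1.564 ✓
  C = 0.383 -> Y = 1.146 ✓
  C = 1.061 -> Y = 2.125 ✓
All samples match this transformation.

(a) C² + 1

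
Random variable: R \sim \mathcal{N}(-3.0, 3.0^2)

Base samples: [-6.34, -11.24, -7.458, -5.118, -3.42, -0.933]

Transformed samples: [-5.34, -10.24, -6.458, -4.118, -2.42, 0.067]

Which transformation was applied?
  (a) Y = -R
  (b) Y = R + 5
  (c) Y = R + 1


Checking option (c) Y = R + 1:
  R = -6.34 -> Y = -5.34 ✓
  R = -11.24 -> Y = -10.24 ✓
  R = -7.458 -> Y = -6.458 ✓
All samples match this transformation.

(c) R + 1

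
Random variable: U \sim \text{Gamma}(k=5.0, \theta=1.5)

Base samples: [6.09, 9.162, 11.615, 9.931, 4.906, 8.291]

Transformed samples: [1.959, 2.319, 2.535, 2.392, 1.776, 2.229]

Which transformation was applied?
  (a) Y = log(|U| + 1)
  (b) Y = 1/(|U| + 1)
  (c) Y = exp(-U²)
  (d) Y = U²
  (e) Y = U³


Checking option (a) Y = log(|U| + 1):
  U = 6.09 -> Y = 1.959 ✓
  U = 9.162 -> Y = 2.319 ✓
  U = 11.615 -> Y = 2.535 ✓
All samples match this transformation.

(a) log(|U| + 1)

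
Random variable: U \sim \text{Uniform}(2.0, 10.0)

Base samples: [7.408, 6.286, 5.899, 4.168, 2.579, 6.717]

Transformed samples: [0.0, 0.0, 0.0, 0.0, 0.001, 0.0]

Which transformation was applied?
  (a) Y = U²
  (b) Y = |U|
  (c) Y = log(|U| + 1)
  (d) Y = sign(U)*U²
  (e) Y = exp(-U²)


Checking option (e) Y = exp(-U²):
  U = 7.408 -> Y = 0.0 ✓
  U = 6.286 -> Y = 0.0 ✓
  U = 5.899 -> Y = 0.0 ✓
All samples match this transformation.

(e) exp(-U²)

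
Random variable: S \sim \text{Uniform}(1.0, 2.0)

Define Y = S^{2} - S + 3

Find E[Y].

E[Y] = 1*E[S²] - 1*E[S] + 3
E[S] = 1.5
E[S²] = Var(S) + (E[S])² = 0.083333333 + 2.25 = 2.3333333
E[Y] = 1*2.3333333 - 1*1.5 + 3 = 3.8333333

3.8333333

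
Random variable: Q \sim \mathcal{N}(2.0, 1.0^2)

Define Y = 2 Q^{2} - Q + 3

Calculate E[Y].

E[Y] = 2*E[Q²] - 1*E[Q] + 3
E[Q] = 2
E[Q²] = Var(Q) + (E[Q])² = 1 + 4 = 5
E[Y] = 2*5 - 1*2 + 3 = 11

11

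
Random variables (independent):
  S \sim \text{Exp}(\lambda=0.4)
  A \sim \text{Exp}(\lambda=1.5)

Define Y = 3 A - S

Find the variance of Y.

For independent RVs: Var(aX + bY) = a²Var(X) + b²Var(Y)
Var(S) = 6.25
Var(A) = 0.44444444
Var(Y) = (-1)²*6.25 + 3²*0.44444444
= 1*6.25 + 9*0.44444444 = 10.25

10.25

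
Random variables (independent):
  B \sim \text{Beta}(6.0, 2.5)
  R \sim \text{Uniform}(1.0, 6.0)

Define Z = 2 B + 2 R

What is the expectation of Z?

E[Z] = 2*E[B] + 2*E[R]
E[B] = 0.70588235
E[R] = 3.5
E[Z] = 2*0.70588235 + 2*3.5 = 8.4117647

8.4117647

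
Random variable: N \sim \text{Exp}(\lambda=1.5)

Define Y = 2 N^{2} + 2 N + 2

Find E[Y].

E[Y] = 2*E[N²] + 2*E[N] + 2
E[N] = 0.66666667
E[N²] = Var(N) + (E[N])² = 0.44444444 + 0.44444444 = 0.88888889
E[Y] = 2*0.88888889 + 2*0.66666667 + 2 = 5.1111111

5.1111111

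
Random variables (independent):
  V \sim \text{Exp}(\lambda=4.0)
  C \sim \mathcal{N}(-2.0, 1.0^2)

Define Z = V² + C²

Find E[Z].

E[Z] = E[V²] + E[C²]
E[V²] = Var(V) + E[V]² = 0.0625 + 0.0625 = 0.125
E[C²] = Var(C) + E[C]² = 1 + 4 = 5
E[Z] = 0.125 + 5 = 5.125

5.125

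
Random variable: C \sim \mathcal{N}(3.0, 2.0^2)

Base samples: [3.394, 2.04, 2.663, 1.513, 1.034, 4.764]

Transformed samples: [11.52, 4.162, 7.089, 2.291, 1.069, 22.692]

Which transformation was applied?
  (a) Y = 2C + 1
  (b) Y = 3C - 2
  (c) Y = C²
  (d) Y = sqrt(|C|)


Checking option (c) Y = C²:
  C = 3.394 -> Y = 11.52 ✓
  C = 2.04 -> Y = 4.162 ✓
  C = 2.663 -> Y = 7.089 ✓
All samples match this transformation.

(c) C²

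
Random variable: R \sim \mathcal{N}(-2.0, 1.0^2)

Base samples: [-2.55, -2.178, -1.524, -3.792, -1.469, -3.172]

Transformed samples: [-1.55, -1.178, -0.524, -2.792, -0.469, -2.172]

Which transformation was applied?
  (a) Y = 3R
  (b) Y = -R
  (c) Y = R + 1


Checking option (c) Y = R + 1:
  R = -2.55 -> Y = -1.55 ✓
  R = -2.178 -> Y = -1.178 ✓
  R = -1.524 -> Y = -0.524 ✓
All samples match this transformation.

(c) R + 1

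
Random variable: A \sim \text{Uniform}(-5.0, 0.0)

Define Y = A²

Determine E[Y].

E[A²] = Var(A) + (E[A])² = 2.0833333 + 6.25 = 8.3333333

8.3333333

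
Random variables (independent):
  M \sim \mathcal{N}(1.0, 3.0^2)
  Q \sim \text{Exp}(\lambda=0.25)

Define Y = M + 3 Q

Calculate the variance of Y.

For independent RVs: Var(aX + bY) = a²Var(X) + b²Var(Y)
Var(M) = 9
Var(Q) = 16
Var(Y) = 1²*9 + 3²*16
= 1*9 + 9*16 = 153

153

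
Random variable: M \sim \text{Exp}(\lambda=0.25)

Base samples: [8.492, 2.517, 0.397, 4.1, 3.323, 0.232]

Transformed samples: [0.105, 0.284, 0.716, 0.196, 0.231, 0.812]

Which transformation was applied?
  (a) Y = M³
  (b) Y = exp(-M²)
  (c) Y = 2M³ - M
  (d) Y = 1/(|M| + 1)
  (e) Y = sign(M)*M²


Checking option (d) Y = 1/(|M| + 1):
  M = 8.492 -> Y = 0.105 ✓
  M = 2.517 -> Y = 0.284 ✓
  M = 0.397 -> Y = 0.716 ✓
All samples match this transformation.

(d) 1/(|M| + 1)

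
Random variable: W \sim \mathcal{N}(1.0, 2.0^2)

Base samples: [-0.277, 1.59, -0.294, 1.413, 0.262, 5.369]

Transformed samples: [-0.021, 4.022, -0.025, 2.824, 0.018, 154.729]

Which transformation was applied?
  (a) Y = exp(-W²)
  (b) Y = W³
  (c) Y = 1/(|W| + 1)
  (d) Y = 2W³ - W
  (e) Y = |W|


Checking option (b) Y = W³:
  W = -0.277 -> Y = -0.021 ✓
  W = 1.59 -> Y = 4.022 ✓
  W = -0.294 -> Y = -0.025 ✓
All samples match this transformation.

(b) W³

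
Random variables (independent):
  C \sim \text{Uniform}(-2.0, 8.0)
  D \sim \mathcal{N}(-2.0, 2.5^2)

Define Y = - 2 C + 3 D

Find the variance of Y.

For independent RVs: Var(aX + bY) = a²Var(X) + b²Var(Y)
Var(C) = 8.3333333
Var(D) = 6.25
Var(Y) = (-2)²*8.3333333 + 3²*6.25
= 4*8.3333333 + 9*6.25 = 89.583333

89.583333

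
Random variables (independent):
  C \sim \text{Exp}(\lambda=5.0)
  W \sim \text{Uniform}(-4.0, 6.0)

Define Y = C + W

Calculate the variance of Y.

For independent RVs: Var(aX + bY) = a²Var(X) + b²Var(Y)
Var(C) = 0.04
Var(W) = 8.3333333
Var(Y) = 1²*0.04 + 1²*8.3333333
= 1*0.04 + 1*8.3333333 = 8.3733333

8.3733333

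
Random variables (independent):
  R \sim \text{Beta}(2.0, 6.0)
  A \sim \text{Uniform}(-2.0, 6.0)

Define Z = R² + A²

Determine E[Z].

E[Z] = E[R²] + E[A²]
E[R²] = Var(R) + E[R]² = 0.020833333 + 0.0625 = 0.083333333
E[A²] = Var(A) + E[A]² = 5.3333333 + 4 = 9.3333333
E[Z] = 0.083333333 + 9.3333333 = 9.4166667

9.4166667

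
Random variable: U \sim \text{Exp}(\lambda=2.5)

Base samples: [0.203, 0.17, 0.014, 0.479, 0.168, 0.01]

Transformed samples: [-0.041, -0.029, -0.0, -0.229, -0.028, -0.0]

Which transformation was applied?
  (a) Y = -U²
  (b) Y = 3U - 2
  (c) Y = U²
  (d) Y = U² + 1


Checking option (a) Y = -U²:
  U = 0.203 -> Y = -0.041 ✓
  U = 0.17 -> Y = -0.029 ✓
  U = 0.014 -> Y = -0.0 ✓
All samples match this transformation.

(a) -U²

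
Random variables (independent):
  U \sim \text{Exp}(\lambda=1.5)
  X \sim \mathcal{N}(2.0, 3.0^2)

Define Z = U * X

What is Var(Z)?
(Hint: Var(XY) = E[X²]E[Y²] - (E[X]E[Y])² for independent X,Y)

Var(XY) = E[X²]E[Y²] - (E[X]E[Y])²
E[U] = 0.66666667, Var(U) = 0.44444444
E[X] = 2, Var(X) = 9
E[U²] = 0.44444444 + 0.66666667² = 0.88888889
E[X²] = 9 + 2² = 13
Var(Z) = 0.88888889*13 - (0.66666667*2)²
= 11.555556 - 1.7777778 = 9.7777778

9.7777778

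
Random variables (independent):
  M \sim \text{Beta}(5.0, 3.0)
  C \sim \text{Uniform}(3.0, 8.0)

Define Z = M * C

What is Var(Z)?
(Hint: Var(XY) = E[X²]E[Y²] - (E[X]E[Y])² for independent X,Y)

Var(XY) = E[X²]E[Y²] - (E[X]E[Y])²
E[M] = 0.625, Var(M) = 0.026041667
E[C] = 5.5, Var(C) = 2.0833333
E[M²] = 0.026041667 + 0.625² = 0.41666667
E[C²] = 2.0833333 + 5.5² = 32.333333
Var(Z) = 0.41666667*32.333333 - (0.625*5.5)²
= 13.472222 - 11.816406 = 1.655816

1.655816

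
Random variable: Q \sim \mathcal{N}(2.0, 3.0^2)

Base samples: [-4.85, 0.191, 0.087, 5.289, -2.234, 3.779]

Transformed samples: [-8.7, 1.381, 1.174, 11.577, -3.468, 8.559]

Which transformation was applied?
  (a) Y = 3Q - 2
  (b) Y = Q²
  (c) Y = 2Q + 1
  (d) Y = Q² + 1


Checking option (c) Y = 2Q + 1:
  Q = -4.85 -> Y = -8.7 ✓
  Q = 0.191 -> Y = 1.381 ✓
  Q = 0.087 -> Y = 1.174 ✓
All samples match this transformation.

(c) 2Q + 1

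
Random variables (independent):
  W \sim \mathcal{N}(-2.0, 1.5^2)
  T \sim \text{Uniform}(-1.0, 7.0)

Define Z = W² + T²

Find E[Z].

E[Z] = E[W²] + E[T²]
E[W²] = Var(W) + E[W]² = 2.25 + 4 = 6.25
E[T²] = Var(T) + E[T]² = 5.3333333 + 9 = 14.333333
E[Z] = 6.25 + 14.333333 = 20.583333

20.583333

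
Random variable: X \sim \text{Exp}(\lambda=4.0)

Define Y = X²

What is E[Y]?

Using E[X²] = Var(X) + (E[X])²:
E[X] = 0.25
Var(X) = 1/4.0^2 = 0.0625
E[X²] = 0.0625 + 0.25² = 0.0625 + 0.0625 = 0.125

0.125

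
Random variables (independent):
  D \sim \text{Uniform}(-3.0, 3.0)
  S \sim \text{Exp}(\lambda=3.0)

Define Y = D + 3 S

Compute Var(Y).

For independent RVs: Var(aX + bY) = a²Var(X) + b²Var(Y)
Var(D) = 3
Var(S) = 0.11111111
Var(Y) = 1²*3 + 3²*0.11111111
= 1*3 + 9*0.11111111 = 4

4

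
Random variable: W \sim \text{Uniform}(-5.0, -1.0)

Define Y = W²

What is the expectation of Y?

E[W²] = Var(W) + (E[W])² = 1.3333333 + 9 = 10.333333

10.333333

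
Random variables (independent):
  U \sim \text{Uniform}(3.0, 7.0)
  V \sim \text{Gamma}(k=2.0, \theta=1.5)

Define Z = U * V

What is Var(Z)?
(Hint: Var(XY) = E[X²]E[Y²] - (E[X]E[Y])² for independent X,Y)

Var(XY) = E[X²]E[Y²] - (E[X]E[Y])²
E[U] = 5, Var(U) = 1.3333333
E[V] = 3, Var(V) = 4.5
E[U²] = 1.3333333 + 5² = 26.333333
E[V²] = 4.5 + 3² = 13.5
Var(Z) = 26.333333*13.5 - (5*3)²
= 355.5 - 225 = 130.5

130.5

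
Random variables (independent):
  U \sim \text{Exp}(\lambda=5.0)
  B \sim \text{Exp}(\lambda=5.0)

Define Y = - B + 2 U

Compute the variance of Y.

For independent RVs: Var(aX + bY) = a²Var(X) + b²Var(Y)
Var(U) = 0.04
Var(B) = 0.04
Var(Y) = 2²*0.04 + (-1)²*0.04
= 4*0.04 + 1*0.04 = 0.2

0.2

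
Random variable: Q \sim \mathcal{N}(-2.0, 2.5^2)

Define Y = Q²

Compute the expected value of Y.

Using E[X²] = Var(X) + (E[X])²:
E[Q] = -2
Var(Q) = 2.5^2 = 6.25
E[Q²] = 6.25 + (-2)² = 6.25 + 4 = 10.25

10.25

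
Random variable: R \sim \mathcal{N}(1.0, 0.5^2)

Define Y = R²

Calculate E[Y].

Using E[X²] = Var(X) + (E[X])²:
E[R] = 1
Var(R) = 0.5^2 = 0.25
E[R²] = 0.25 + 1² = 0.25 + 1 = 1.25

1.25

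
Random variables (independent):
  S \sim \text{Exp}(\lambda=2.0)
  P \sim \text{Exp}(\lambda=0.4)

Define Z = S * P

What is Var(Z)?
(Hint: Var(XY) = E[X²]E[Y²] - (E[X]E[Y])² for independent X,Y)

Var(XY) = E[X²]E[Y²] - (E[X]E[Y])²
E[S] = 0.5, Var(S) = 0.25
E[P] = 2.5, Var(P) = 6.25
E[S²] = 0.25 + 0.5² = 0.5
E[P²] = 6.25 + 2.5² = 12.5
Var(Z) = 0.5*12.5 - (0.5*2.5)²
= 6.25 - 1.5625 = 4.6875

4.6875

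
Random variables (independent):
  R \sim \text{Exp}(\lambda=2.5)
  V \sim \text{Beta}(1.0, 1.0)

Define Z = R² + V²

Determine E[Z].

E[Z] = E[R²] + E[V²]
E[R²] = Var(R) + E[R]² = 0.16 + 0.16 = 0.32
E[V²] = Var(V) + E[V]² = 0.083333333 + 0.25 = 0.33333333
E[Z] = 0.32 + 0.33333333 = 0.65333333

0.65333333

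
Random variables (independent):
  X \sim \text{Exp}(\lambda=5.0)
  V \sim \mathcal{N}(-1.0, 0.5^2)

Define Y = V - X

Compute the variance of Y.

For independent RVs: Var(aX + bY) = a²Var(X) + b²Var(Y)
Var(X) = 0.04
Var(V) = 0.25
Var(Y) = (-1)²*0.04 + 1²*0.25
= 1*0.04 + 1*0.25 = 0.29

0.29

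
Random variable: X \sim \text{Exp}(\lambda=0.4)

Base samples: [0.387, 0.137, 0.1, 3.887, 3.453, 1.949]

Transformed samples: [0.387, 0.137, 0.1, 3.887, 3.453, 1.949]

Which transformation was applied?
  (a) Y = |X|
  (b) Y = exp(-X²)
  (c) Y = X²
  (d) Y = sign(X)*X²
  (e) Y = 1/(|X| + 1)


Checking option (a) Y = |X|:
  X = 0.387 -> Y = 0.387 ✓
  X = 0.137 -> Y = 0.137 ✓
  X = 0.1 -> Y = 0.1 ✓
All samples match this transformation.

(a) |X|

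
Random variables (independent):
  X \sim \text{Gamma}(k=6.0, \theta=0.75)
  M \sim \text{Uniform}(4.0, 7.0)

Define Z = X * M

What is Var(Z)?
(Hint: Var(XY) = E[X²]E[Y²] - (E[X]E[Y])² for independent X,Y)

Var(XY) = E[X²]E[Y²] - (E[X]E[Y])²
E[X] = 4.5, Var(X) = 3.375
E[M] = 5.5, Var(M) = 0.75
E[X²] = 3.375 + 4.5² = 23.625
E[M²] = 0.75 + 5.5² = 31
Var(Z) = 23.625*31 - (4.5*5.5)²
= 732.375 - 612.5625 = 119.8125

119.8125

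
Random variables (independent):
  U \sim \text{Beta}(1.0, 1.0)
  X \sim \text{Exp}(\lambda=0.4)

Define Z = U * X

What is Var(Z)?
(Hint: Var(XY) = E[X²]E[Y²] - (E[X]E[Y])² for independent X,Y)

Var(XY) = E[X²]E[Y²] - (E[X]E[Y])²
E[U] = 0.5, Var(U) = 0.083333333
E[X] = 2.5, Var(X) = 6.25
E[U²] = 0.083333333 + 0.5² = 0.33333333
E[X²] = 6.25 + 2.5² = 12.5
Var(Z) = 0.33333333*12.5 - (0.5*2.5)²
= 4.1666667 - 1.5625 = 2.6041667

2.6041667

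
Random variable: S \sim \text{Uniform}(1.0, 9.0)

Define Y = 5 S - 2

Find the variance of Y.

For Y = aS + b: Var(Y) = a² * Var(S)
Var(S) = (9 - 1)^2/12 = 5.3333333
Var(Y) = 5² * 5.3333333 = 25 * 5.3333333 = 133.33333

133.33333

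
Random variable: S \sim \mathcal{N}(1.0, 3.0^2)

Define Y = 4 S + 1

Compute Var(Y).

For Y = aS + b: Var(Y) = a² * Var(S)
Var(S) = 3.0^2 = 9
Var(Y) = 4² * 9 = 16 * 9 = 144

144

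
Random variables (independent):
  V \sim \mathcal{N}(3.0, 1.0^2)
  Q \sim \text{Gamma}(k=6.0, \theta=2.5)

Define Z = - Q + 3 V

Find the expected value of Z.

E[Z] = 3*E[V] - 1*E[Q]
E[V] = 3
E[Q] = 15
E[Z] = 3*3 - 1*15 = -6

-6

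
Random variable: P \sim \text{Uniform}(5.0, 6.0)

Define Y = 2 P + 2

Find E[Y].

For Y = 2P + 2:
E[Y] = 2 * E[P] + 2
E[P] = (5 + 6)/2 = 5.5
E[Y] = 2 * 5.5 + 2 = 13

13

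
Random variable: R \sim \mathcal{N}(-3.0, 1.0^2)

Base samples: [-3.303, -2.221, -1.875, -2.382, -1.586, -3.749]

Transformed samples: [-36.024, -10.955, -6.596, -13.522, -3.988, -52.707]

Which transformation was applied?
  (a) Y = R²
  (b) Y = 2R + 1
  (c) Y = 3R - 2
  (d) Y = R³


Checking option (d) Y = R³:
  R = -3.303 -> Y = -36.024 ✓
  R = -2.221 -> Y = -10.955 ✓
  R = -1.875 -> Y = -6.596 ✓
All samples match this transformation.

(d) R³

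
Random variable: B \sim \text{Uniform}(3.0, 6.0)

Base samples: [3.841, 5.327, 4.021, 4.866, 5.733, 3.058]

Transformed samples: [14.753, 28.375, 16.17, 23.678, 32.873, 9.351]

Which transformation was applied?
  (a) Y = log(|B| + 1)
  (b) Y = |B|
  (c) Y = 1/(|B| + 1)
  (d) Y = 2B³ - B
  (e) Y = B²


Checking option (e) Y = B²:
  B = 3.841 -> Y = 14.753 ✓
  B = 5.327 -> Y = 28.375 ✓
  B = 4.021 -> Y = 16.17 ✓
All samples match this transformation.

(e) B²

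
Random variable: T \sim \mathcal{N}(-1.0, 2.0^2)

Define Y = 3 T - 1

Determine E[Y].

For Y = 3T - 1:
E[Y] = 3 * E[T] - 1
E[T] = -1.0 = -1
E[Y] = 3 * (-1) - 1 = -4

-4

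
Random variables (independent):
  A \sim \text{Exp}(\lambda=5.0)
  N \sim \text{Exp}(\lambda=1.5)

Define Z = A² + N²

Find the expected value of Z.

E[Z] = E[A²] + E[N²]
E[A²] = Var(A) + E[A]² = 0.04 + 0.04 = 0.08
E[N²] = Var(N) + E[N]² = 0.44444444 + 0.44444444 = 0.88888889
E[Z] = 0.08 + 0.88888889 = 0.96888889

0.96888889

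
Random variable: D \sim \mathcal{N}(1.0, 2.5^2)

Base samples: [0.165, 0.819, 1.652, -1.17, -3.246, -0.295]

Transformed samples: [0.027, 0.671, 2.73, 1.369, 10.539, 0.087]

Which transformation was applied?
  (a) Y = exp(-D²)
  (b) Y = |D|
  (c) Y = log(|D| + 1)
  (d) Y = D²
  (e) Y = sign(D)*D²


Checking option (d) Y = D²:
  D = 0.165 -> Y = 0.027 ✓
  D = 0.819 -> Y = 0.671 ✓
  D = 1.652 -> Y = 2.73 ✓
All samples match this transformation.

(d) D²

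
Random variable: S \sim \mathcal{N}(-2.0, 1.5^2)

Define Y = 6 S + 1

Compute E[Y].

For Y = 6S + 1:
E[Y] = 6 * E[S] + 1
E[S] = -2.0 = -2
E[Y] = 6 * (-2) + 1 = -11

-11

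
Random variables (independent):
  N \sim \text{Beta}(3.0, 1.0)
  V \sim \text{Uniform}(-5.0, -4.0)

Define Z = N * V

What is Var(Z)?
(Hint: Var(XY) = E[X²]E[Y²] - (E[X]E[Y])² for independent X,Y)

Var(XY) = E[X²]E[Y²] - (E[X]E[Y])²
E[N] = 0.75, Var(N) = 0.0375
E[V] = -4.5, Var(V) = 0.083333333
E[N²] = 0.0375 + 0.75² = 0.6
E[V²] = 0.083333333 + (-4.5)² = 20.333333
Var(Z) = 0.6*20.333333 - (0.75*(-4.5))²
= 12.2 - 11.390625 = 0.809375

0.809375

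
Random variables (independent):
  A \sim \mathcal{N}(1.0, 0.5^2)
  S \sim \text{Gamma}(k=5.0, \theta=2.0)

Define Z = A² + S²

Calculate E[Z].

E[Z] = E[A²] + E[S²]
E[A²] = Var(A) + E[A]² = 0.25 + 1 = 1.25
E[S²] = Var(S) + E[S]² = 20 + 100 = 120
E[Z] = 1.25 + 120 = 121.25

121.25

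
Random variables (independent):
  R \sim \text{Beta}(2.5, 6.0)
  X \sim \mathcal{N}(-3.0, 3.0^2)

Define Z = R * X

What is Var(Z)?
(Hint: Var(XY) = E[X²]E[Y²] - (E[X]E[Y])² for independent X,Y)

Var(XY) = E[X²]E[Y²] - (E[X]E[Y])²
E[R] = 0.29411765, Var(R) = 0.021853943
E[X] = -3, Var(X) = 9
E[R²] = 0.021853943 + 0.29411765² = 0.10835913
E[X²] = 9 + (-3)² = 18
Var(Z) = 0.10835913*18 - (0.29411765*(-3))²
= 1.9504644 - 0.77854671 = 1.1719177

1.1719177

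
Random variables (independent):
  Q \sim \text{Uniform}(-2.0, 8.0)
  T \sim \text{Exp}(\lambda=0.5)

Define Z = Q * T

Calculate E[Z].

For independent RVs: E[XY] = E[X]*E[Y]
E[Q] = 3
E[T] = 2
E[Z] = 3 * 2 = 6

6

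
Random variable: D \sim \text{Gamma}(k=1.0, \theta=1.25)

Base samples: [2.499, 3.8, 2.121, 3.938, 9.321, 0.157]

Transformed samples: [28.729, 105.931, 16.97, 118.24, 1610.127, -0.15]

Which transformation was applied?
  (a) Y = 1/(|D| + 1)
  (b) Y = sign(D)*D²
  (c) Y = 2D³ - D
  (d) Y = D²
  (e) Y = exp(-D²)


Checking option (c) Y = 2D³ - D:
  D = 2.499 -> Y = 28.729 ✓
  D = 3.8 -> Y = 105.931 ✓
  D = 2.121 -> Y = 16.97 ✓
All samples match this transformation.

(c) 2D³ - D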